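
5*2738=13690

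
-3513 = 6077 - 9590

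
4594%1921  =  752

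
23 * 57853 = 1330619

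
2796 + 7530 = 10326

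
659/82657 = 659/82657   =  0.01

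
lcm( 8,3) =24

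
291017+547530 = 838547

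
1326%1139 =187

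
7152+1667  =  8819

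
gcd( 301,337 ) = 1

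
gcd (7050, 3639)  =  3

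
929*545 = 506305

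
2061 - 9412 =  - 7351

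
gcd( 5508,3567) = 3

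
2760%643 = 188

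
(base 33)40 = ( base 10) 132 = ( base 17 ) 7D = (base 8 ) 204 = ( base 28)4K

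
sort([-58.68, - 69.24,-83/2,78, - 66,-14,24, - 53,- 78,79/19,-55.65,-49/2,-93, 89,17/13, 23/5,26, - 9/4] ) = [-93, - 78,  -  69.24, - 66, -58.68, - 55.65 ,-53, - 83/2,  -  49/2, - 14,-9/4,17/13, 79/19,23/5, 24,26,  78, 89] 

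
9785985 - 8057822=1728163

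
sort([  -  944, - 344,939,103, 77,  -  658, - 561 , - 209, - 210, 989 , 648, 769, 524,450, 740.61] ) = [ - 944, - 658 , - 561,-344,-210, - 209, 77,103, 450, 524, 648, 740.61,769, 939, 989]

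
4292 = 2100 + 2192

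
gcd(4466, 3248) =406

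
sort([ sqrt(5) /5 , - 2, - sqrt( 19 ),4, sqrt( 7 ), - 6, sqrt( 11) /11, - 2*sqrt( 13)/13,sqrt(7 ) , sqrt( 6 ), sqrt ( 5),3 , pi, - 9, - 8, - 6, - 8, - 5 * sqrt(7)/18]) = [ - 9,  -  8, -8,-6, - 6,  -  sqrt( 19), - 2, - 5 *sqrt (7 )/18,-2*sqrt(13)/13,sqrt(11 ) /11, sqrt(5) /5,sqrt( 5 ), sqrt( 6 ), sqrt(7), sqrt(7 ), 3 , pi,  4 ] 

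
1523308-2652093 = - 1128785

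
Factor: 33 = 3^1*11^1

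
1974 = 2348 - 374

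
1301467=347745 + 953722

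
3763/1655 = 2 + 453/1655  =  2.27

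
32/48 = 2/3 = 0.67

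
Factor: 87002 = 2^1*41^1*1061^1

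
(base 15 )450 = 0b1111001111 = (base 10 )975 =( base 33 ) ti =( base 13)5a0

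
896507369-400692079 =495815290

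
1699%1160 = 539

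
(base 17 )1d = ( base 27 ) 13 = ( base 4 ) 132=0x1e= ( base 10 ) 30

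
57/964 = 57/964 = 0.06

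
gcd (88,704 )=88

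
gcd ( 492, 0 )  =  492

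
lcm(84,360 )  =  2520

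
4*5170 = 20680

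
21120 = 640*33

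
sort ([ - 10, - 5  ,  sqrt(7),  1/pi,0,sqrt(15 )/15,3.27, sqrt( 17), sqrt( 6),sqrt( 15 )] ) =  [ - 10,-5,0,sqrt( 15 ) /15, 1/pi,sqrt(6), sqrt( 7 ),3.27,sqrt (15 ),sqrt(17)]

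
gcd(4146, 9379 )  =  1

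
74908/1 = 74908 =74908.00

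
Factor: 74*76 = 2^3*19^1*37^1 = 5624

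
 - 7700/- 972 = 7 + 224/243=7.92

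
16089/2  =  16089/2  =  8044.50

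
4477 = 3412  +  1065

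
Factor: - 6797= -7^1 * 971^1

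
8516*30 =255480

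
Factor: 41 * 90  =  3690 = 2^1*3^2*5^1 * 41^1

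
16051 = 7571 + 8480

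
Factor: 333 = 3^2 *37^1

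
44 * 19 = 836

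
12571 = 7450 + 5121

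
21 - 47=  - 26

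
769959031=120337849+649621182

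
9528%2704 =1416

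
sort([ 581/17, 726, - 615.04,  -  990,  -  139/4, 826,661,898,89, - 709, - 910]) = [ - 990 , - 910, - 709, - 615.04 , - 139/4,581/17,  89,661, 726, 826,898] 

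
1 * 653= 653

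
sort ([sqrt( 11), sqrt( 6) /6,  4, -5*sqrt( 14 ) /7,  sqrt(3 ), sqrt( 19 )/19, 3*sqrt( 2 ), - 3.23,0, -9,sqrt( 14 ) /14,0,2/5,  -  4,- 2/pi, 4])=[ - 9, - 4, - 3.23,-5*sqrt(14)/7,-2/pi, 0, 0, sqrt( 19 )/19,sqrt( 14 ) /14,2/5, sqrt( 6 ) /6,sqrt( 3),sqrt( 11 ),4,  4, 3*sqrt( 2 )]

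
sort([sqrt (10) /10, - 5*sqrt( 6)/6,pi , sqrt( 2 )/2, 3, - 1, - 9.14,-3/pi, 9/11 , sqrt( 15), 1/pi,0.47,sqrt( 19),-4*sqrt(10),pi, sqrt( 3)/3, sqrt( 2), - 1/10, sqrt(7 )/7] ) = [ -4*sqrt (10),-9.14,  -  5*sqrt(6 ) /6,-1,  -  3/pi, - 1/10,sqrt( 10)/10,1/pi,sqrt( 7) /7,0.47,  sqrt( 3 ) /3,sqrt( 2) /2,9/11, sqrt ( 2),3,pi,pi,sqrt( 15 ),  sqrt( 19) ] 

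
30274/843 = 30274/843=35.91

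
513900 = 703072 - 189172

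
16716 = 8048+8668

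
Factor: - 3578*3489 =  - 12483642 = - 2^1*3^1*1163^1*1789^1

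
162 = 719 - 557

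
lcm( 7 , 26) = 182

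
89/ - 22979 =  - 1 + 22890/22979 = - 0.00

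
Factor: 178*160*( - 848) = - 24151040   =  - 2^10*5^1 *53^1*89^1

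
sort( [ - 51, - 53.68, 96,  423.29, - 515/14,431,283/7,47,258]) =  [ - 53.68, - 51, - 515/14  ,  283/7,  47,  96,258,423.29,  431]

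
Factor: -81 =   -  3^4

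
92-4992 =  - 4900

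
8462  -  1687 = 6775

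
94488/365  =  258+318/365 =258.87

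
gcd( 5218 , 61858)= 2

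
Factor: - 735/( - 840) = 2^( - 3 )*7^1 = 7/8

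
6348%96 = 12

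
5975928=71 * 84168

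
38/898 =19/449 = 0.04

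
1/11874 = 1/11874 =0.00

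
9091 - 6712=2379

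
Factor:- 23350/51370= - 5/11 = - 5^1*11^(  -  1)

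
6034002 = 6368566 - 334564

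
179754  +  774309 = 954063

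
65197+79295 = 144492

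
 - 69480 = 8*( - 8685 ) 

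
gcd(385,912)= 1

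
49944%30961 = 18983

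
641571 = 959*669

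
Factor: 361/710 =2^( - 1)*5^( - 1) * 19^2 * 71^( - 1 )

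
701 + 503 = 1204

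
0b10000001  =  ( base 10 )129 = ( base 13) 9c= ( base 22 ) 5J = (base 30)49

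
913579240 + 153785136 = 1067364376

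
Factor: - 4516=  - 2^2*1129^1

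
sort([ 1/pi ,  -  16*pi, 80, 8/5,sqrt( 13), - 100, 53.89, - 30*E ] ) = [ - 100, - 30*E,-16*pi,1/pi,  8/5,  sqrt(13 ), 53.89,80] 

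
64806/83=64806/83 = 780.80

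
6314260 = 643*9820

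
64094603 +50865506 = 114960109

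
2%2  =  0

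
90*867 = 78030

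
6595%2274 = 2047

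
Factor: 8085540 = 2^2* 3^1 * 5^1 * 17^1*7927^1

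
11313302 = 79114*143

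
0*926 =0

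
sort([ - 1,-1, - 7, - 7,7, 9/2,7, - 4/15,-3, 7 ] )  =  [-7,- 7, - 3, - 1,-1,-4/15 , 9/2, 7, 7,7] 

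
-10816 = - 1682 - 9134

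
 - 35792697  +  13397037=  -22395660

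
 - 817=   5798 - 6615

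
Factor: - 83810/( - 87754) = 5^1 *17^1*89^( - 1 ) = 85/89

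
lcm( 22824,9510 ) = 114120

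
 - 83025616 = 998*( - 83192)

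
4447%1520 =1407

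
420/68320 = 3/488=0.01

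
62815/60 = 1046 + 11/12=1046.92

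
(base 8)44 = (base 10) 36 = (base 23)1D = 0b100100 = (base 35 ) 11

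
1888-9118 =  - 7230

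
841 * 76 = 63916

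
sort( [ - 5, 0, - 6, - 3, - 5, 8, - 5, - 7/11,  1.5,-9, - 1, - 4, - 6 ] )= [ - 9, - 6, - 6 , - 5, - 5,-5, - 4, - 3,-1, - 7/11, 0 , 1.5 , 8 ] 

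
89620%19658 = 10988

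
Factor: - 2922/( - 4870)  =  3^1*5^(-1 ) = 3/5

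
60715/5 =12143  =  12143.00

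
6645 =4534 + 2111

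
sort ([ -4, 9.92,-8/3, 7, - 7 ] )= [ - 7,-4, - 8/3, 7,9.92]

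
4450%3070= 1380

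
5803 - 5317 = 486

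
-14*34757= -486598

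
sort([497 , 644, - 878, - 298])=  [-878, - 298,497,644]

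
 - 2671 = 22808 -25479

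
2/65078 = 1/32539 = 0.00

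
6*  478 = 2868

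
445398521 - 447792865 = -2394344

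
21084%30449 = 21084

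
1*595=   595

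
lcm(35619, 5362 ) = 498666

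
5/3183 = 5/3183 = 0.00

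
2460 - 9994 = -7534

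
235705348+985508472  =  1221213820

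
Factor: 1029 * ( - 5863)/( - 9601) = 6033027/9601 = 3^1 * 7^3*11^1*13^1*41^1 * 9601^( -1)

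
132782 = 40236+92546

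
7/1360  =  7/1360  =  0.01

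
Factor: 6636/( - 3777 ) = -2^2*7^1*79^1 * 1259^( - 1)  =  -  2212/1259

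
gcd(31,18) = 1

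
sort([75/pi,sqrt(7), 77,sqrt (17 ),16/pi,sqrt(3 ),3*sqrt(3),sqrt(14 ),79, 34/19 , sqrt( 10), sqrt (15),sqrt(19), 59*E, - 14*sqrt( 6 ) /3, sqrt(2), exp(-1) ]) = [-14 * sqrt( 6) /3, exp( - 1 ), sqrt(2),sqrt(3 ),34/19, sqrt(7) , sqrt( 10),sqrt( 14), sqrt(15 ),sqrt(17 ) , sqrt (19 ),16/pi, 3*sqrt (3), 75/pi,77, 79, 59*E ]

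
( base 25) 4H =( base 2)1110101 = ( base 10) 117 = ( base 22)57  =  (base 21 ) 5C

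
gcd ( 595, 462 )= 7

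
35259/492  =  11753/164   =  71.66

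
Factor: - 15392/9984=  - 37/24 = - 2^( - 3)*3^( - 1 ) * 37^1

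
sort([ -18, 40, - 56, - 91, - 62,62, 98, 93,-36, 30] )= [-91, - 62, - 56, - 36, - 18,  30, 40, 62, 93, 98 ]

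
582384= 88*6618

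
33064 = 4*8266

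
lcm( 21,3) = 21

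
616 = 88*7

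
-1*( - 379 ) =379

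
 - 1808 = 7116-8924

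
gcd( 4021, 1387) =1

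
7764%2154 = 1302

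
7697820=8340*923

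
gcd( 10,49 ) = 1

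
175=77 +98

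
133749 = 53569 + 80180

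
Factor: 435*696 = 2^3*3^2*5^1*29^2 = 302760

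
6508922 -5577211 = 931711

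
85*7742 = 658070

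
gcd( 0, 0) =0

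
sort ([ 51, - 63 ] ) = [-63, 51 ]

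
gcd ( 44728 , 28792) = 8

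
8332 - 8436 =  - 104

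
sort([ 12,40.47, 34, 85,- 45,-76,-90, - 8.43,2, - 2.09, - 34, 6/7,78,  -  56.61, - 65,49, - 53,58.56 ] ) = [ - 90, - 76, - 65, - 56.61, - 53, - 45, - 34, - 8.43, - 2.09, 6/7,2, 12, 34,40.47,49,58.56, 78,85]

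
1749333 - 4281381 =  - 2532048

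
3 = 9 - 6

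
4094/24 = 170 + 7/12=170.58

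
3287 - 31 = 3256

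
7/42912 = 7/42912= 0.00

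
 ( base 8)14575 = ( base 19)I18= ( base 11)49A2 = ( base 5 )202100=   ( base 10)6525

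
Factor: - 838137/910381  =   - 3^1*53^( - 1 ) * 89^ ( - 1)*193^ (- 1 )*491^1*569^1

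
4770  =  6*795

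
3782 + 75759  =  79541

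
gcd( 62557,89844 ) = 1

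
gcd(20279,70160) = 1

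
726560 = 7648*95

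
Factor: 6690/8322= 1115/1387 = 5^1*19^(  -  1 ) * 73^( - 1 )*223^1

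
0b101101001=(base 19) 100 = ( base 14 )1BB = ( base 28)CP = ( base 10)361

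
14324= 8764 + 5560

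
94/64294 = 47/32147 = 0.00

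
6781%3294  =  193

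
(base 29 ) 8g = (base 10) 248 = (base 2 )11111000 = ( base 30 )88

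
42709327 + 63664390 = 106373717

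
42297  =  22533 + 19764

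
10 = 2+8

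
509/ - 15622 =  - 1 + 15113/15622 = - 0.03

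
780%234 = 78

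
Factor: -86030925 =- 3^1*5^2*23^1*53^1*941^1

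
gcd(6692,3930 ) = 2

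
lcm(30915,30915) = 30915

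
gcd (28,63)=7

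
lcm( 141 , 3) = 141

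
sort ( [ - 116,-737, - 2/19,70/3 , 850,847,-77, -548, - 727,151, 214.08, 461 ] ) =[ - 737, - 727 ,-548, - 116,-77, - 2/19, 70/3,151, 214.08, 461,847,  850] 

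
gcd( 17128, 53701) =1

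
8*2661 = 21288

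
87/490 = 87/490 = 0.18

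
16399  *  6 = 98394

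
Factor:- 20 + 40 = 20= 2^2 * 5^1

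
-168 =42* (-4)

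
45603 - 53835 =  - 8232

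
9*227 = 2043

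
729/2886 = 243/962=0.25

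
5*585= 2925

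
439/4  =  439/4 = 109.75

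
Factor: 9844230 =2^1*3^1*5^1 * 11^1*23^1*1297^1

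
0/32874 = 0 = 0.00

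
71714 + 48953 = 120667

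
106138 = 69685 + 36453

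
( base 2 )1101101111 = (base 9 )1176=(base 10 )879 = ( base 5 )12004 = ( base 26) 17L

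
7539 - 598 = 6941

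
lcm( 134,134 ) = 134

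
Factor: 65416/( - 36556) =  - 34/19 = - 2^1* 17^1 * 19^( - 1)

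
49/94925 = 49/94925 = 0.00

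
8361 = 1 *8361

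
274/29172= 137/14586= 0.01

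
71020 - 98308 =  - 27288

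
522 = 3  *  174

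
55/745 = 11/149  =  0.07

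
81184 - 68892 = 12292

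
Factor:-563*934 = -2^1*467^1*563^1 = - 525842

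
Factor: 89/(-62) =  - 2^( - 1 )*31^ ( - 1 )*89^1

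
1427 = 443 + 984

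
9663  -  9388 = 275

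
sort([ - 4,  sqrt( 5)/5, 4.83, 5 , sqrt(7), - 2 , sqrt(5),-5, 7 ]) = [-5, - 4, -2,sqrt (5 )/5, sqrt(5),sqrt(7), 4.83, 5,  7 ]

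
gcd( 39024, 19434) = 6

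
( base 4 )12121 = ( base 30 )dj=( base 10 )409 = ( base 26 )FJ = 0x199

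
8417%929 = 56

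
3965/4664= 3965/4664 = 0.85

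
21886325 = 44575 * 491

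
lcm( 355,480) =34080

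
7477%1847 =89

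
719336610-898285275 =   -  178948665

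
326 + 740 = 1066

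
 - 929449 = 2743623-3673072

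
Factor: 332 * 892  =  2^4*83^1*223^1 = 296144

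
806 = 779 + 27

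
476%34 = 0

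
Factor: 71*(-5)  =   - 355 =- 5^1*71^1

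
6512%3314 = 3198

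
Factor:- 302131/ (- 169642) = 2^( - 1)*11^ (-2)*431^1  =  431/242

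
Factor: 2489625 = 3^2* 5^3*2213^1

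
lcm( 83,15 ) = 1245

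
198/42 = 4 + 5/7=4.71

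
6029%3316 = 2713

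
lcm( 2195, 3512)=17560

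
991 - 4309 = - 3318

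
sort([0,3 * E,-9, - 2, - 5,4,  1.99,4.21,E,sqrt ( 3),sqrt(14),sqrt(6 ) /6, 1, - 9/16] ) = [ - 9,  -  5, -2, - 9/16,  0, sqrt( 6 ) /6,  1,sqrt ( 3 ) , 1.99, E,sqrt (14),4,4.21,  3*E]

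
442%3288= 442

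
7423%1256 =1143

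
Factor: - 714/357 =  - 2^1 = - 2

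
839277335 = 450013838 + 389263497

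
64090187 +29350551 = 93440738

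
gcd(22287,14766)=69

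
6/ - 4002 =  - 1/667 = - 0.00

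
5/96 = 5/96 = 0.05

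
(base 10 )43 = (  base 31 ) 1C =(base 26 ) 1H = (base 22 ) 1L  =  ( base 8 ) 53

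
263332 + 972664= 1235996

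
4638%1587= 1464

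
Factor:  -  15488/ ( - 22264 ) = 2^4*23^( - 1 ) = 16/23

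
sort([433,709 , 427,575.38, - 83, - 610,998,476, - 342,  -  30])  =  [ - 610,-342, - 83, - 30, 427,433,  476,575.38,709,998 ]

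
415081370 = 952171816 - 537090446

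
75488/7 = 10784 =10784.00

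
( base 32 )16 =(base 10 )38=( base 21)1H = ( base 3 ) 1102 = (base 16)26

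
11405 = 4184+7221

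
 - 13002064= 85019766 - 98021830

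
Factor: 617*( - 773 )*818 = - 2^1*409^1*617^1*773^1 = -390137738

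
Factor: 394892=2^2*269^1*367^1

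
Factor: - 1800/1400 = - 9/7 =-3^2*7^ ( - 1 )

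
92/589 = 92/589  =  0.16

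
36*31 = 1116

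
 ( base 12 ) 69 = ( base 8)121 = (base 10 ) 81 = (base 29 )2N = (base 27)30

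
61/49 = 1 + 12/49 = 1.24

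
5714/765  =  7 +359/765 = 7.47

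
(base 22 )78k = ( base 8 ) 7000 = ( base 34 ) 33e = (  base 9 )4822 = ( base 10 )3584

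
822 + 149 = 971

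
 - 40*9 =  - 360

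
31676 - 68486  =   - 36810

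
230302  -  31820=198482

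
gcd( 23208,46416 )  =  23208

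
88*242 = 21296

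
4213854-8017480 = -3803626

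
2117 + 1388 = 3505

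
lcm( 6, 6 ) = 6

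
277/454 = 277/454= 0.61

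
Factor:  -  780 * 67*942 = -49228920 = - 2^3*3^2*5^1*13^1*67^1* 157^1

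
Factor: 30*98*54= 2^3 * 3^4 * 5^1*7^2 = 158760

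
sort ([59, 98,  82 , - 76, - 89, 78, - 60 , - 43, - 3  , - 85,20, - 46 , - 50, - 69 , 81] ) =[ - 89 , - 85 , - 76, - 69, - 60, - 50, - 46, - 43 , - 3,20,59, 78, 81 , 82, 98]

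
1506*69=103914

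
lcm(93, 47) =4371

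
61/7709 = 61/7709 = 0.01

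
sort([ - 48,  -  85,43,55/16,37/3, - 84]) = [ - 85, - 84, - 48, 55/16,37/3,43]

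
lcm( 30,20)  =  60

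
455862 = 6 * 75977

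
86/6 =14 + 1/3= 14.33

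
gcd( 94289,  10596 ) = 1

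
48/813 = 16/271 = 0.06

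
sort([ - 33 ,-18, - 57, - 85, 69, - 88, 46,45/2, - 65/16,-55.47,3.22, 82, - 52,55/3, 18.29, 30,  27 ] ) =[  -  88, - 85, - 57, - 55.47, - 52, -33,-18,  -  65/16,3.22,18.29,55/3 , 45/2, 27, 30, 46, 69,82 ]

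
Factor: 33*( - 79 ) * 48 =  - 125136=- 2^4*3^2*11^1*79^1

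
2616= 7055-4439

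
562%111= 7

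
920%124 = 52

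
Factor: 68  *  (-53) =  - 2^2 * 17^1 * 53^1 = - 3604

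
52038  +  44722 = 96760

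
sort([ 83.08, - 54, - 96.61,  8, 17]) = [  -  96.61,-54, 8, 17, 83.08]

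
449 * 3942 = 1769958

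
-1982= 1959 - 3941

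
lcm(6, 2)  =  6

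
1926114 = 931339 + 994775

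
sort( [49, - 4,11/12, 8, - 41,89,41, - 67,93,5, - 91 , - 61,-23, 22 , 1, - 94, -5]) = [ - 94, - 91, - 67,-61, - 41, - 23, - 5, -4, 11/12, 1,5,8, 22,41,49,89,93 ]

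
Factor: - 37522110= -2^1 * 3^1*5^1*1250737^1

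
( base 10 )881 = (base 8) 1561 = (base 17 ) 30e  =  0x371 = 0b1101110001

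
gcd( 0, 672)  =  672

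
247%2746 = 247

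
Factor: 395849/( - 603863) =  -  13^( - 1 ) * 46451^(- 1)*395849^1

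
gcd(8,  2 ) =2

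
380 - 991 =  - 611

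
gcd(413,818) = 1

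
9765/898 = 10  +  785/898 = 10.87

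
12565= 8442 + 4123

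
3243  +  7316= 10559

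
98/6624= 49/3312 = 0.01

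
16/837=16/837=0.02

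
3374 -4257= - 883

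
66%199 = 66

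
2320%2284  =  36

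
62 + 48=110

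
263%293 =263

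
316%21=1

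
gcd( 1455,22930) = 5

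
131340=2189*60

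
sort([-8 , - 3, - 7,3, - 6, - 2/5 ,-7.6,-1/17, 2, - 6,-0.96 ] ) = [ - 8, -7.6,-7,- 6,- 6 ,-3,-0.96, - 2/5, - 1/17,2,3]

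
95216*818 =77886688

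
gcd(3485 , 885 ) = 5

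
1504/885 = 1504/885 = 1.70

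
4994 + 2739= 7733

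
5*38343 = 191715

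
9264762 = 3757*2466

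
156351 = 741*211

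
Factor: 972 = 2^2 *3^5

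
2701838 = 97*27854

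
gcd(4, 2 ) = 2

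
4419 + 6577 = 10996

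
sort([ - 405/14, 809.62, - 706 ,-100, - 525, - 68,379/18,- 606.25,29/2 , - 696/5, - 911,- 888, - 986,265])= [ -986, - 911, - 888 , - 706,  -  606.25, - 525, - 696/5, - 100, - 68, - 405/14, 29/2 , 379/18,265,809.62]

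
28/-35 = -1  +  1/5 =- 0.80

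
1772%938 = 834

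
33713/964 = 34 + 937/964 = 34.97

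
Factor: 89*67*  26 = 155038 = 2^1*13^1 * 67^1  *  89^1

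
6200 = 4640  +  1560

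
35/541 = 35/541 = 0.06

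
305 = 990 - 685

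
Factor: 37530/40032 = 2^( - 4)*3^1*5^1 =15/16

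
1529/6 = 1529/6=254.83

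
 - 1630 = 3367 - 4997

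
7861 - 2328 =5533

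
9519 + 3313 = 12832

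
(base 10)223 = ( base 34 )6J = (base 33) 6P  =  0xdf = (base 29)7K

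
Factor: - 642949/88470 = -2^(-1)*3^( - 2)*5^( - 1 )*37^1*983^( - 1)* 17377^1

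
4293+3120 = 7413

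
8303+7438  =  15741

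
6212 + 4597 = 10809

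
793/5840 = 793/5840=0.14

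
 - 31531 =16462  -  47993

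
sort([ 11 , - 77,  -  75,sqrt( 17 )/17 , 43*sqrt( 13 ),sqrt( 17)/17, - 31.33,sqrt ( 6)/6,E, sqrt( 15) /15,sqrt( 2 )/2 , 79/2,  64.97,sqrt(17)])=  [  -  77, - 75, - 31.33,sqrt( 17 )/17,sqrt( 17)/17,  sqrt( 15)/15,sqrt(6)/6,sqrt( 2)/2  ,  E, sqrt (17 ), 11,79/2,64.97,43*sqrt ( 13 )] 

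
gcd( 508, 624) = 4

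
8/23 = 8/23 = 0.35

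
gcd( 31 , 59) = 1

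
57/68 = 57/68= 0.84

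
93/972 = 31/324 = 0.10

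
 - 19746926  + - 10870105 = - 30617031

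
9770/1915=1954/383 = 5.10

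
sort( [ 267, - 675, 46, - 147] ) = [ - 675, - 147, 46, 267]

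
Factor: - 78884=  - 2^2* 13^1*37^1*41^1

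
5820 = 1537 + 4283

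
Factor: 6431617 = 421^1*15277^1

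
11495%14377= 11495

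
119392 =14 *8528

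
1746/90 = 19 + 2/5=   19.40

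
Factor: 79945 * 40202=2^1*5^1*59^1 * 271^1* 20101^1 = 3213948890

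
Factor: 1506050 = 2^1*5^2*7^1*13^1*331^1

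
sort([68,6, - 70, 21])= [- 70, 6,21, 68] 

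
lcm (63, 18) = 126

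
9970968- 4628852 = 5342116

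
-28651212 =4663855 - 33315067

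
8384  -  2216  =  6168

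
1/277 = 1/277  =  0.00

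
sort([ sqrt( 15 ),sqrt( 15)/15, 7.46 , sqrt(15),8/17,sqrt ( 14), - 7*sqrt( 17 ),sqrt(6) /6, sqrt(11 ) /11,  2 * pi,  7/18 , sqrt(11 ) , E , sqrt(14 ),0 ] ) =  [ - 7*sqrt ( 17 ),0, sqrt ( 15) /15,  sqrt(11)/11,7/18,sqrt (6)/6, 8/17, E,  sqrt(11 ),sqrt( 14 ),sqrt( 14),  sqrt(15 ), sqrt(15 ), 2*pi,7.46]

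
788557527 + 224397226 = 1012954753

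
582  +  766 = 1348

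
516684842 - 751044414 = -234359572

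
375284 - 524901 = -149617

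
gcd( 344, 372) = 4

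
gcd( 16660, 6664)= 3332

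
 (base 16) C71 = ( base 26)4ID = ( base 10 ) 3185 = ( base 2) 110001110001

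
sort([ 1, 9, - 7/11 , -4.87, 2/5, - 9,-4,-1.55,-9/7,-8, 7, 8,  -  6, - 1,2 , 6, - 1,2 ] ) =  [ - 9, - 8, - 6, - 4.87, - 4,-1.55, - 9/7, - 1, - 1, - 7/11,2/5,  1, 2, 2 , 6,7, 8, 9 ]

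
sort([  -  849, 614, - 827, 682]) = [ - 849,  -  827, 614,682] 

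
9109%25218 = 9109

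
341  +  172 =513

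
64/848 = 4/53 = 0.08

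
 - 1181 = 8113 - 9294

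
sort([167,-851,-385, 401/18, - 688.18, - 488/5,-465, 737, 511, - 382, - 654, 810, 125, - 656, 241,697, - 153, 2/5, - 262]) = [ - 851, - 688.18, -656 , - 654, - 465 , - 385, - 382, - 262, - 153,-488/5, 2/5, 401/18, 125 , 167, 241, 511, 697, 737, 810 ] 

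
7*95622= 669354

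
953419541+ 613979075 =1567398616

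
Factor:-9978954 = -2^1*3^1* 73^1*22783^1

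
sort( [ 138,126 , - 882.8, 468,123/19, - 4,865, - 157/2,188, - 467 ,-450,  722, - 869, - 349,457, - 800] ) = [ - 882.8, - 869, -800, - 467, - 450, - 349, - 157/2, - 4, 123/19 , 126,138,188, 457,468,722, 865]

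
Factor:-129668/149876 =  - 7^1*11^1*89^( - 1) = - 77/89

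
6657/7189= 951/1027  =  0.93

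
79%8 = 7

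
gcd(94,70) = 2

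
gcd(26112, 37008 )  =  48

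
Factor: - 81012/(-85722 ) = 86/91 = 2^1*7^( - 1)*13^ (-1) *43^1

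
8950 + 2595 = 11545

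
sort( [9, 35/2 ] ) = [ 9,35/2 ] 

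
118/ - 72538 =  - 59/36269 = - 0.00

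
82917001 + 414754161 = 497671162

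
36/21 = 1 + 5/7  =  1.71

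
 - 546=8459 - 9005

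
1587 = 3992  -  2405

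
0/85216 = 0 = 0.00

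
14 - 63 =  - 49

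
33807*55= 1859385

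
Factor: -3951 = - 3^2*439^1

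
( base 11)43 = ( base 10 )47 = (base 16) 2f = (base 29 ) 1I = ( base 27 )1k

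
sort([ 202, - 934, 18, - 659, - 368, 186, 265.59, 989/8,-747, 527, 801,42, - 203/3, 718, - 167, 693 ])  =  [ - 934, - 747, - 659, - 368, - 167,-203/3, 18, 42,989/8,186, 202,  265.59,527, 693,718, 801 ]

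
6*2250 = 13500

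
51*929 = 47379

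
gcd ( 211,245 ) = 1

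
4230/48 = 705/8 = 88.12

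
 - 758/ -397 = 758/397 = 1.91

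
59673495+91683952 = 151357447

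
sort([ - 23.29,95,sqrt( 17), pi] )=[ - 23.29,pi,sqrt(17 ),95 ] 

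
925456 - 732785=192671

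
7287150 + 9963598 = 17250748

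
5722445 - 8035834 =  - 2313389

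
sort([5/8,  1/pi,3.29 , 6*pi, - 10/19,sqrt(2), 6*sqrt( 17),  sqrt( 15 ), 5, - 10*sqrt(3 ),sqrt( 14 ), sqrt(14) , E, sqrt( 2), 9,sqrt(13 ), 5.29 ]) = [ -10*sqrt( 3),-10/19,1/pi,5/8, sqrt( 2), sqrt( 2)  ,  E,  3.29, sqrt( 13) , sqrt(14),sqrt( 14 ),  sqrt(15),5,5.29,9,6*pi, 6*sqrt(17 )]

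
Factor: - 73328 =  - 2^4*4583^1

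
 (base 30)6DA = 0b1011010101000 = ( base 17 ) 1313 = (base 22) ble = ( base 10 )5800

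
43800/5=8760 = 8760.00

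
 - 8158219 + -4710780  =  -12868999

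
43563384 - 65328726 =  - 21765342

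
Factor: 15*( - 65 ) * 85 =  - 82875 = -  3^1*5^3  *  13^1 * 17^1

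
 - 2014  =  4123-6137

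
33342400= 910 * 36640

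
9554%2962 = 668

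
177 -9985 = - 9808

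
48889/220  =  222 + 49/220= 222.22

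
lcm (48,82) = 1968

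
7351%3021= 1309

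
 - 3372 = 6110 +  - 9482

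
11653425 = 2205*5285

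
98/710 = 49/355 = 0.14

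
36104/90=401 + 7/45 = 401.16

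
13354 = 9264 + 4090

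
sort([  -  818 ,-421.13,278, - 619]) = [ - 818,-619 , - 421.13, 278]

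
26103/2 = 26103/2 = 13051.50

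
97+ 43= 140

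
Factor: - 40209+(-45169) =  - 85378= - 2^1*42689^1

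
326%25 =1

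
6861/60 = 114  +  7/20 = 114.35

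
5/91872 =5/91872=0.00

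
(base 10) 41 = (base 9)45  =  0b101001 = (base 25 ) 1g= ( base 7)56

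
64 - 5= 59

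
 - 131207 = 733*( - 179)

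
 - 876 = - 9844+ 8968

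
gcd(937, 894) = 1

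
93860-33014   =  60846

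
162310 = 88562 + 73748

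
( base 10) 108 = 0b1101100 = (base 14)7A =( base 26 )44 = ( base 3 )11000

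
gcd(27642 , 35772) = 1626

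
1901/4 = 475 + 1/4 = 475.25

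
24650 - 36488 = - 11838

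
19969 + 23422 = 43391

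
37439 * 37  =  1385243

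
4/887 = 4/887=0.00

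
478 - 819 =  - 341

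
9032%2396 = 1844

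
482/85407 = 482/85407 = 0.01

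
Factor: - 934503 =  - 3^1*181^1*1721^1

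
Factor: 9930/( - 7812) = -1655/1302 = - 2^( - 1) * 3^(-1)*5^1*7^( - 1 )*31^( - 1)* 331^1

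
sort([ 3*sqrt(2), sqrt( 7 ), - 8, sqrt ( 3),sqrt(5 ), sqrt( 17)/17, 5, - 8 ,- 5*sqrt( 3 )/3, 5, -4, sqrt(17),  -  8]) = [  -  8,  -  8,  -  8, - 4, - 5*sqrt( 3 )/3, sqrt( 17)/17, sqrt(3 ), sqrt( 5 ),sqrt( 7 ), sqrt( 17), 3* sqrt( 2 ), 5,5 ] 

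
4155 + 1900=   6055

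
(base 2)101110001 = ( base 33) B6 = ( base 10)369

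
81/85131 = 1/1051 = 0.00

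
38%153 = 38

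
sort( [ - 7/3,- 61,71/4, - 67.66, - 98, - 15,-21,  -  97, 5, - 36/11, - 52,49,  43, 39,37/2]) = [-98, - 97, - 67.66,-61,  -  52, - 21, - 15,-36/11, - 7/3, 5, 71/4,  37/2,39, 43,49 ]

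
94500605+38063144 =132563749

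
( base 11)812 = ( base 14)501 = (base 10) 981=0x3d5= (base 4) 33111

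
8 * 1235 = 9880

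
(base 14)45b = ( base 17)2GF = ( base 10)865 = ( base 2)1101100001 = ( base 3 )1012001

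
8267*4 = 33068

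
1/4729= 1/4729 = 0.00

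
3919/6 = 3919/6 = 653.17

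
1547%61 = 22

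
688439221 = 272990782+415448439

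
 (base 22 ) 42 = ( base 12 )76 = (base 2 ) 1011010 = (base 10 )90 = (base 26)3c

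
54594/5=54594/5 = 10918.80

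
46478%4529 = 1188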